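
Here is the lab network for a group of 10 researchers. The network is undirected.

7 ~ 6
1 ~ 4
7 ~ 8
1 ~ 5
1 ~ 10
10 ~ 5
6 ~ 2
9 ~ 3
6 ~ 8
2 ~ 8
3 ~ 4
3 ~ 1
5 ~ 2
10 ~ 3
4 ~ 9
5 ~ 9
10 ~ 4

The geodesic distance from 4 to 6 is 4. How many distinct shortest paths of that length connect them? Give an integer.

The shortest distance is 4. The length-4 paths are: 4–1–5–2–6; 4–10–5–2–6; 4–9–5–2–6.
That gives 3 distinct shortest paths.

3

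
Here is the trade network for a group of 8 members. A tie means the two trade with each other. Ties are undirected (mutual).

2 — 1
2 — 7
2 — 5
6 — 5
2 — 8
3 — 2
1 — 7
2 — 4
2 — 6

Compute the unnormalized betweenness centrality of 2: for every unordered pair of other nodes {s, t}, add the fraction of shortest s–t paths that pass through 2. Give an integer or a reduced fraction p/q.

19

Pairs whose geodesics pass through 2 — 8–7: 1; 8–3: 1; 8–4: 1; 8–6: 1; 8–5: 1; 8–1: 1; 7–3: 1; 7–4: 1; 7–6: 1; 7–5: 1; 3–4: 1; 3–6: 1; 3–5: 1; 3–1: 1 … (+5 more pairs).
All other pairs contribute 0.
Summing the contributions gives betweenness(2) = 19.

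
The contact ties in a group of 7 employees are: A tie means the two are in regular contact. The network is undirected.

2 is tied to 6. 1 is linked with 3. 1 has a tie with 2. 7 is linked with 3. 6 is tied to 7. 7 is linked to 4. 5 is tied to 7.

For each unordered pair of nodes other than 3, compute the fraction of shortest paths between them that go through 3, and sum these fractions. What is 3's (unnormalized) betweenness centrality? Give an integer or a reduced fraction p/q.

3

Pairs whose geodesics pass through 3 — 5–1: 1; 4–1: 1; 7–1: 1.
All other pairs contribute 0.
Summing the contributions gives betweenness(3) = 3.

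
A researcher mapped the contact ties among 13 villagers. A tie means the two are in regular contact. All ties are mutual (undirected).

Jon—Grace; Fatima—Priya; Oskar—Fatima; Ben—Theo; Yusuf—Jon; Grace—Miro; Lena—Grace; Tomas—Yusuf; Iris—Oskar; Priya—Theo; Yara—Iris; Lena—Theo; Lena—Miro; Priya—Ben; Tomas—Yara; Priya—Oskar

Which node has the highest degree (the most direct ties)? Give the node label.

Degrees — Ben:2, Fatima:2, Grace:3, Iris:2, Jon:2, Lena:3, Miro:2, Oskar:3, Priya:4, Theo:3, Tomas:2, Yara:2, Yusuf:2.
The maximum is 4, attained only by Priya.

Priya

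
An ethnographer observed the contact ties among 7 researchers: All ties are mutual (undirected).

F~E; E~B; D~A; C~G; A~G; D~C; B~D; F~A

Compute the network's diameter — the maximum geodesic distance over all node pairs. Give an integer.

3

Eccentricity of each node (its greatest distance to any other): A:2, B:3, C:3, D:2, E:3, F:3, G:3.
The maximum eccentricity is 3, realized for instance by the pair G–B via G – C – D – B. So the diameter is 3.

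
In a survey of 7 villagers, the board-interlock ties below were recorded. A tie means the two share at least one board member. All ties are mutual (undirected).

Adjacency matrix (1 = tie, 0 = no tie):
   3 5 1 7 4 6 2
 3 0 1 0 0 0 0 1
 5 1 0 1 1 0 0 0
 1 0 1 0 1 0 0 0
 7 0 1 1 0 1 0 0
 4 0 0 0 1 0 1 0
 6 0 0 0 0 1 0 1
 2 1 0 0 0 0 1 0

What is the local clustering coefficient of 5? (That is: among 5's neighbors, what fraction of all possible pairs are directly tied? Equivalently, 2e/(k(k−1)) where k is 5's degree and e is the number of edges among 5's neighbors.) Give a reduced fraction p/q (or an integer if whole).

1/3

5's neighbors: 1, 3, and 7 (k = 3).
Possible neighbor pairs: C(3,2) = 3. Edges among them: 1–7 → e = 1.
Clustering(5) = 1/3.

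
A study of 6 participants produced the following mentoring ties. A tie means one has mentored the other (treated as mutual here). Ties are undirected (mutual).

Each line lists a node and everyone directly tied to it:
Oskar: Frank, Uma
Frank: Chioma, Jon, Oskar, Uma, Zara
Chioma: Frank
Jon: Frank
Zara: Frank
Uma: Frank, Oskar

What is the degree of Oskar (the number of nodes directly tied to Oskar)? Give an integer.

2

Oskar is directly tied to Frank and Uma. That is 2 neighbors, so the degree of Oskar is 2.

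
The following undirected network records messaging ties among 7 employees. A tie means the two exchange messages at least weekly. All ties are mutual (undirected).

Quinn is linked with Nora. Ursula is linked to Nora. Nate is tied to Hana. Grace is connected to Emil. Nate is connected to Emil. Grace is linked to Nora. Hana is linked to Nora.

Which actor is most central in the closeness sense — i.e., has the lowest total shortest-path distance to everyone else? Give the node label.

Farness (sum of distances to all others) for each node — Emil:12, Grace:10, Hana:10, Nate:12, Nora:8, Quinn:13, Ursula:13.
The smallest farness is 8, for Nora, so Nora has the highest closeness.

Nora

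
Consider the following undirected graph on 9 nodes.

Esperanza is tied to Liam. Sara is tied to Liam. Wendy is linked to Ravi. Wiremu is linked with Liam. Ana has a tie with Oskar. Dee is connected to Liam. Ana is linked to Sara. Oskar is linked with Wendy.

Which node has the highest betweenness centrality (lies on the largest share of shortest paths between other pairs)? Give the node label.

Unnormalized betweenness of each node: Ana:15, Dee:0, Esperanza:0, Liam:18, Oskar:12, Ravi:0, Sara:16, Wendy:7, Wiremu:0.
Liam has the largest value, 18, making it the main broker — the node through which the most shortest paths run.

Liam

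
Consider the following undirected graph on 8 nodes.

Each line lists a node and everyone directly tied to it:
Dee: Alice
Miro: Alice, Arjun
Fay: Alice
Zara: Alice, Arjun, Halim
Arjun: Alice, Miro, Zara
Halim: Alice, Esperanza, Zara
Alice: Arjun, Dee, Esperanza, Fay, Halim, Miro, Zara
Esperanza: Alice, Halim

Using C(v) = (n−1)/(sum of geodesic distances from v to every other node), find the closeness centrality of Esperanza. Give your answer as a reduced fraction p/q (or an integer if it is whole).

7/12

Distances from Esperanza: Alice:1, Arjun:2, Dee:2, Fay:2, Halim:1, Miro:2, Zara:2. Sum = 12.
n = 8, so closeness = 7/12.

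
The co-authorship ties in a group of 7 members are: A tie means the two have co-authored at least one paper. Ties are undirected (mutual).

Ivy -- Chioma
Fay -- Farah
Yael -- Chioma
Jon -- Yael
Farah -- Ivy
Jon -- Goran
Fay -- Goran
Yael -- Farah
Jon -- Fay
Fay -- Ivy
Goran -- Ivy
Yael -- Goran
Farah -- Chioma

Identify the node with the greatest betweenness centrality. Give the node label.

Yael

Unnormalized betweenness of each node: Chioma:1/3, Farah:7/6, Fay:4/3, Goran:7/6, Ivy:4/3, Jon:1/3, Yael:7/3.
Yael has the largest value, 7/3, making it the main broker — the node through which the most shortest paths run.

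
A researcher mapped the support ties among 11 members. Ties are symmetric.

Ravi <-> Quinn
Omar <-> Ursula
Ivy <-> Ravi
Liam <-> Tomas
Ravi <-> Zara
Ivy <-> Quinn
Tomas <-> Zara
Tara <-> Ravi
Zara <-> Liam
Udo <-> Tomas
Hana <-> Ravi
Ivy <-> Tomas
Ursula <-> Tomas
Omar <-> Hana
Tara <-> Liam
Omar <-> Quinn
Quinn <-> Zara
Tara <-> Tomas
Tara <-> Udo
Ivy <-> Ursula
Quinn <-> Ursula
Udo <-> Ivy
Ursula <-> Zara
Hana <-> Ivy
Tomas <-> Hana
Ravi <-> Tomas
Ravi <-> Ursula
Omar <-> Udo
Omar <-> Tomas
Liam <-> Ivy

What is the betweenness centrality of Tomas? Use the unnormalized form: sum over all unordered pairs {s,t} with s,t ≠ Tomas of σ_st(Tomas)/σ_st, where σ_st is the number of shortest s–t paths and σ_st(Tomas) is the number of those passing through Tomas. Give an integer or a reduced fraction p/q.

Pairs whose geodesics pass through Tomas — Hana–Tara: 1/2; Hana–Ursula: 1/4; Hana–Udo: 1/3; Hana–Liam: 1/2; Hana–Zara: 1/2; Tara–Ursula: 1/2; Tara–Ivy: 1/4; Tara–Omar: 1/2; Tara–Zara: 1/3; Ursula–Udo: 1/3; Ursula–Liam: 1/3; Udo–Liam: 1/3; Udo–Zara: 1; Udo–Ravi: 1/3 … (+6 more pairs).
All other pairs contribute 0.
Summing the contributions gives betweenness(Tomas) = 247/30.

247/30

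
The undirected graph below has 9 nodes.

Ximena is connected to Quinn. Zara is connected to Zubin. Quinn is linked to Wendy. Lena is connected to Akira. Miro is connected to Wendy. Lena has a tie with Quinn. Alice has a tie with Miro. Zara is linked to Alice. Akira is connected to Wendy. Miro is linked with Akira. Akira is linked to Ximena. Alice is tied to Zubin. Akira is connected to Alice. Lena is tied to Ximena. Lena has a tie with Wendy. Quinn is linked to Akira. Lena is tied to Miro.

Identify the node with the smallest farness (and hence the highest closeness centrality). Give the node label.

Akira

Farness (sum of distances to all others) for each node — Akira:10, Alice:12, Lena:13, Miro:12, Quinn:14, Wendy:14, Ximena:15, Zara:18, Zubin:18.
The smallest farness is 10, for Akira, so Akira has the highest closeness.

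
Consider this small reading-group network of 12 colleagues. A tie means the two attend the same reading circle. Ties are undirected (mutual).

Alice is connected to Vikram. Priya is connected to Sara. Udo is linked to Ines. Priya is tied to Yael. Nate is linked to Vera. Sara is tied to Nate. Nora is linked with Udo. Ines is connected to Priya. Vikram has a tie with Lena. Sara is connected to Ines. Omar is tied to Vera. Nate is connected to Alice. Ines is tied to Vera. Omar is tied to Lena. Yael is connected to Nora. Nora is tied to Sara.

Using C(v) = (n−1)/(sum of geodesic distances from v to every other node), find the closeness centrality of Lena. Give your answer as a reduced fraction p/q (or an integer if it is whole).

Distances from Lena: Alice:2, Ines:3, Nate:3, Nora:5, Omar:1, Priya:4, Sara:4, Udo:4, Vera:2, Vikram:1, Yael:5. Sum = 34.
n = 12, so closeness = 11/34.

11/34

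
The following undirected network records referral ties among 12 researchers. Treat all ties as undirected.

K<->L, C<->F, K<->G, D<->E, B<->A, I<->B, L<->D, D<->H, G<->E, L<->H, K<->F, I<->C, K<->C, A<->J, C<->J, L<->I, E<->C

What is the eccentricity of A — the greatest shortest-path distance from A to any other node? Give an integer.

Distances from A: B:1, C:2, D:4, E:3, F:3, G:4, H:4, I:2, J:1, K:3, L:3.
The largest is 4 (to G, D, and H), so the eccentricity of A is 4.

4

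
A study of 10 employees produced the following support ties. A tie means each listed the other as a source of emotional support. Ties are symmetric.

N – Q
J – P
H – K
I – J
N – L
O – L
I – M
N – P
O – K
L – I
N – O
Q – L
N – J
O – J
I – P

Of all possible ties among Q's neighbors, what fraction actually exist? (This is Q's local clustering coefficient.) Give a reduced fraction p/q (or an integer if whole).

1

Q's neighbors: L and N (k = 2).
Possible neighbor pairs: C(2,2) = 1. Edges among them: L–N → e = 1.
Clustering(Q) = 1/1.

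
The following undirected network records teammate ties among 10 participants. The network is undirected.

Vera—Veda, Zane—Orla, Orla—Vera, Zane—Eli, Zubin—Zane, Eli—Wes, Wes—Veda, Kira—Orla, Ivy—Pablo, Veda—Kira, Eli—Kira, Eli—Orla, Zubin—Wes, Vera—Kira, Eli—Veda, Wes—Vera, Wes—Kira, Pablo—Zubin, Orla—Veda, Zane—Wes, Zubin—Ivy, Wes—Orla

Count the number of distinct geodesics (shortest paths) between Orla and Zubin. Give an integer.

The shortest distance is 2. The length-2 paths are: Orla–Zane–Zubin; Orla–Wes–Zubin.
That gives 2 distinct shortest paths.

2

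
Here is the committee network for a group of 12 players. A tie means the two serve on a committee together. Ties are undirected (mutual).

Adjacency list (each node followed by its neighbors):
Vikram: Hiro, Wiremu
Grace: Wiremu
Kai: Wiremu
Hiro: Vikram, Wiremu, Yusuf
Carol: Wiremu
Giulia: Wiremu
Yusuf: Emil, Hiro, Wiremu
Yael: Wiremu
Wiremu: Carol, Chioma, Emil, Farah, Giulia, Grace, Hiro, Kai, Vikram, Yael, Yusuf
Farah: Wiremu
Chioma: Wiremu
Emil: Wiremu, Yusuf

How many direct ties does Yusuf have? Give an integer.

Yusuf is directly tied to Emil, Hiro, and Wiremu. That is 3 neighbors, so the degree of Yusuf is 3.

3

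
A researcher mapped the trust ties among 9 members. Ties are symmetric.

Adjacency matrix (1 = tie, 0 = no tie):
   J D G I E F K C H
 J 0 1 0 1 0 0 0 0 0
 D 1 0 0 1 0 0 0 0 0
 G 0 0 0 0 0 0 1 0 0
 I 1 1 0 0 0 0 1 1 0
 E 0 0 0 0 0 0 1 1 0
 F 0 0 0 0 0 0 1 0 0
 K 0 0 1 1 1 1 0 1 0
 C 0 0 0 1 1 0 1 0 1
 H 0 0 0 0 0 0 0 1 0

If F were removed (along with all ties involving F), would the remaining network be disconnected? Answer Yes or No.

Even without F, every remaining node can still reach every other (the residual graph is connected), so F is not a cut vertex.

No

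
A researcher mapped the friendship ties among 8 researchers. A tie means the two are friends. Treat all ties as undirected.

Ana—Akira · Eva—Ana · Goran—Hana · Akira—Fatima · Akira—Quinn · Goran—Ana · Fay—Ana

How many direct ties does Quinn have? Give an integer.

1

Quinn is directly tied to Akira. That is 1 neighbor, so the degree of Quinn is 1.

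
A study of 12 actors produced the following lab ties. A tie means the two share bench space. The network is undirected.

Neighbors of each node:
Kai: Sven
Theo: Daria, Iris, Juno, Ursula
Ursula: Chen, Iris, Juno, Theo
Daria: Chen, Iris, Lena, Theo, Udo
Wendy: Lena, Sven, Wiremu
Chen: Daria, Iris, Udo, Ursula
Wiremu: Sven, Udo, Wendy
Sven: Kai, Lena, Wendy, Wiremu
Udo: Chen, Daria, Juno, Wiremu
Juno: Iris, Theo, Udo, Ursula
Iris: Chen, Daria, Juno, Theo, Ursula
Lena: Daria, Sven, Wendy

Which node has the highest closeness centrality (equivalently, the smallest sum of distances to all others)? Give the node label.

Farness (sum of distances to all others) for each node — Chen:22, Daria:18, Iris:22, Juno:23, Kai:34, Lena:21, Sven:24, Theo:23, Udo:19, Ursula:27, Wendy:25, Wiremu:22.
The smallest farness is 18, for Daria, so Daria has the highest closeness.

Daria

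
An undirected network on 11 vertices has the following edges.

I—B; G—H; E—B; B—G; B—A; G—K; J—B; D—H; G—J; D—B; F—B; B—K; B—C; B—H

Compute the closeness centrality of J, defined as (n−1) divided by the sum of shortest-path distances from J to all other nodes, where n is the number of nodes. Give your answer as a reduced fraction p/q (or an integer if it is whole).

5/9

Distances from J: A:2, B:1, C:2, D:2, E:2, F:2, G:1, H:2, I:2, K:2. Sum = 18.
n = 11, so closeness = 10/18 = 5/9.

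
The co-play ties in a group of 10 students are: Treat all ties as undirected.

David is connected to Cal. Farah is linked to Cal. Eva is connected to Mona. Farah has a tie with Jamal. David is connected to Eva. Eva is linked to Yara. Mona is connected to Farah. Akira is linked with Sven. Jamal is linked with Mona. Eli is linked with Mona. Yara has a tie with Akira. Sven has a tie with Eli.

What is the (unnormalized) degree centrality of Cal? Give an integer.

Cal is directly tied to David and Farah. That is 2 neighbors, so the degree of Cal is 2.

2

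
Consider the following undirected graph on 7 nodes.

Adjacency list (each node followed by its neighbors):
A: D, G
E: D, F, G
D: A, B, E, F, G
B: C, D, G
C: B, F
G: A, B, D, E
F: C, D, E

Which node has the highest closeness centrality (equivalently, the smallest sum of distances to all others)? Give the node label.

Farness (sum of distances to all others) for each node — A:11, B:9, C:11, D:7, E:9, F:9, G:8.
The smallest farness is 7, for D, so D has the highest closeness.

D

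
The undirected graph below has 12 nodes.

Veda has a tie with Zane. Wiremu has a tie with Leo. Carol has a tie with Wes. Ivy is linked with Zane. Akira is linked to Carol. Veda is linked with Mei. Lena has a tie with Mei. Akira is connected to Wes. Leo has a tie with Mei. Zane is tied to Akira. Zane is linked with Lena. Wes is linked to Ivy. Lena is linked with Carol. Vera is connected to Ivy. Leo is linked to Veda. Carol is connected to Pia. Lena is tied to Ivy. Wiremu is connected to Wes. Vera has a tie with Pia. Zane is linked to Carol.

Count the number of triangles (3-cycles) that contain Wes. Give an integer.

1

Wes's neighbors: Akira, Carol, Ivy, and Wiremu.
Neighbor pairs that are themselves tied: Wes–Akira–Carol. Each forms one triangle with Wes, for 1 in total.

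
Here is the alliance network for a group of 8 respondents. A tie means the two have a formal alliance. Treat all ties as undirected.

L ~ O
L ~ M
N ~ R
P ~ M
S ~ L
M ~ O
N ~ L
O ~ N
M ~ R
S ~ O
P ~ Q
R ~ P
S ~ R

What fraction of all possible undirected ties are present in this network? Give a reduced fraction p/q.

There are 13 edges and 8 nodes, so the maximum possible is C(8,2) = 28.
Density = 13/28.

13/28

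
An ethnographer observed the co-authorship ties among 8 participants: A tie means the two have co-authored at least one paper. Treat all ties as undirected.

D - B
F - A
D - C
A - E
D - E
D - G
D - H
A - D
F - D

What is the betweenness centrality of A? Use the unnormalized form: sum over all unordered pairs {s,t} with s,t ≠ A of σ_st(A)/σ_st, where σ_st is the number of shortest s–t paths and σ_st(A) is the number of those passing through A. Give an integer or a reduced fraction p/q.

Pairs whose geodesics pass through A — F–E: 1/2.
All other pairs contribute 0.
Summing the contributions gives betweenness(A) = 1/2.

1/2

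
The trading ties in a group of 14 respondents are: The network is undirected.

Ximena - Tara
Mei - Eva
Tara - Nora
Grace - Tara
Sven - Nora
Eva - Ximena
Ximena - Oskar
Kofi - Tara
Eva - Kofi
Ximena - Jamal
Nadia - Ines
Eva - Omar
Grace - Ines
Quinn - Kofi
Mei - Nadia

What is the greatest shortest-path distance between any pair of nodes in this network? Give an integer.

Eccentricity of each node (its greatest distance to any other): Eva:4, Grace:4, Ines:4, Jamal:4, Kofi:3, Mei:5, Nadia:5, Nora:4, Omar:5, Oskar:4, Quinn:4, Sven:5, Tara:3, Ximena:3.
The maximum eccentricity is 5, realized for instance by the pair Omar–Sven via Omar – Eva – Ximena – Tara – Nora – Sven. So the diameter is 5.

5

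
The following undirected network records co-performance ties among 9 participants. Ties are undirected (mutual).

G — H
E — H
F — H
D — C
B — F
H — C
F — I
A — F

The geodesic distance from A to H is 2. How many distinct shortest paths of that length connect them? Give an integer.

1

The shortest distance is 2, and the only length-2 path is A–F–H. So there is exactly 1 shortest path.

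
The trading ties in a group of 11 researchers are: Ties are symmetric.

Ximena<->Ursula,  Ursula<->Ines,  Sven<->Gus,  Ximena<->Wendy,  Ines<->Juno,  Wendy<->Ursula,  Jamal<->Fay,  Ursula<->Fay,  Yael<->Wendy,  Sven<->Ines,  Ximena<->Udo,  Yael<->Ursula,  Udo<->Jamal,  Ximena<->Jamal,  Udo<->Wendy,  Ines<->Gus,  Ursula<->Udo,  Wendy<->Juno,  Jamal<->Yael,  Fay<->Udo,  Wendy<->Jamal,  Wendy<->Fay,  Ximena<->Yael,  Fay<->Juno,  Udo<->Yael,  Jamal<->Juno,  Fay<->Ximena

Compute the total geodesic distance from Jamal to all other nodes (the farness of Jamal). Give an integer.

16

Distances from Jamal: Fay:1, Gus:3, Ines:2, Juno:1, Sven:3, Udo:1, Ursula:2, Wendy:1, Ximena:1, Yael:1.
Sum = 1 + 3 + 2 + 1 + 3 + 1 + 2 + 1 + 1 + 1 = 16.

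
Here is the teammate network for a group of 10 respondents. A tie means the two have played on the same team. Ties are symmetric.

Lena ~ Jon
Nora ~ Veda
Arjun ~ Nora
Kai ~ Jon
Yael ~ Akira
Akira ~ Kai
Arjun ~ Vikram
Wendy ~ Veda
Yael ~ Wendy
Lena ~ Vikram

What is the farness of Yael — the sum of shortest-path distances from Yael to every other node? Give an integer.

Distances from Yael: Akira:1, Arjun:4, Jon:3, Kai:2, Lena:4, Nora:3, Veda:2, Vikram:5, Wendy:1.
Sum = 1 + 4 + 3 + 2 + 4 + 3 + 2 + 5 + 1 = 25.

25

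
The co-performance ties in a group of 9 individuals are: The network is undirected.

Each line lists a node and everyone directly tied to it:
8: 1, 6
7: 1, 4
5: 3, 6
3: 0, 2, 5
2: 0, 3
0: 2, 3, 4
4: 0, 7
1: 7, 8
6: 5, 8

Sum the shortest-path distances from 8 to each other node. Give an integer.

Distances from 8: 0:4, 1:1, 2:4, 3:3, 4:3, 5:2, 6:1, 7:2.
Sum = 4 + 1 + 4 + 3 + 3 + 2 + 1 + 2 = 20.

20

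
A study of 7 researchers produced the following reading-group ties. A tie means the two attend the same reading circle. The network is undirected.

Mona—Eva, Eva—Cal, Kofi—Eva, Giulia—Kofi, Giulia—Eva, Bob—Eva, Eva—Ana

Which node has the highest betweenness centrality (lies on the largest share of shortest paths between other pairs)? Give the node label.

Eva

Unnormalized betweenness of each node: Ana:0, Bob:0, Cal:0, Eva:14, Giulia:0, Kofi:0, Mona:0.
Eva has the largest value, 14, making it the main broker — the node through which the most shortest paths run.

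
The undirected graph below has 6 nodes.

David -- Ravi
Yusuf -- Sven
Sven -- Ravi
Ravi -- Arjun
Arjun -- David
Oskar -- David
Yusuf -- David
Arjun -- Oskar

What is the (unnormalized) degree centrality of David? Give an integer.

David is directly tied to Arjun, Oskar, Ravi, and Yusuf. That is 4 neighbors, so the degree of David is 4.

4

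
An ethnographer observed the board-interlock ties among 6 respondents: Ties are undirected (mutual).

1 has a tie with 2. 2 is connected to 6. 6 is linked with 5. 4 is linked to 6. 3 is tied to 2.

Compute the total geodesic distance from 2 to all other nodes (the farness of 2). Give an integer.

Distances from 2: 1:1, 3:1, 4:2, 5:2, 6:1.
Sum = 1 + 1 + 2 + 2 + 1 = 7.

7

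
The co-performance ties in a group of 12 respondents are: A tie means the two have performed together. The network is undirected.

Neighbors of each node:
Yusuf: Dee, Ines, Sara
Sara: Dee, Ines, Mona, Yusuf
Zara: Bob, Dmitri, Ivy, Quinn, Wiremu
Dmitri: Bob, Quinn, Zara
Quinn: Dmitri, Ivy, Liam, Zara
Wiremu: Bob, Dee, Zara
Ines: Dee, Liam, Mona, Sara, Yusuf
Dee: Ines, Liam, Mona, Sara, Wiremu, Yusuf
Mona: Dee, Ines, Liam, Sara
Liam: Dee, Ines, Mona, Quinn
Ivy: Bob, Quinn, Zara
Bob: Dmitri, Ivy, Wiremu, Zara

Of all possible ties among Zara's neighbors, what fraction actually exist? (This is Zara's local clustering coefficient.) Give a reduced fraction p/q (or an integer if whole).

1/2

Zara's neighbors: Bob, Dmitri, Ivy, Quinn, and Wiremu (k = 5).
Possible neighbor pairs: C(5,2) = 10. Edges among them: Bob–Dmitri, Bob–Ivy, Bob–Wiremu, Dmitri–Quinn, Ivy–Quinn → e = 5.
Clustering(Zara) = 5/10 = 1/2.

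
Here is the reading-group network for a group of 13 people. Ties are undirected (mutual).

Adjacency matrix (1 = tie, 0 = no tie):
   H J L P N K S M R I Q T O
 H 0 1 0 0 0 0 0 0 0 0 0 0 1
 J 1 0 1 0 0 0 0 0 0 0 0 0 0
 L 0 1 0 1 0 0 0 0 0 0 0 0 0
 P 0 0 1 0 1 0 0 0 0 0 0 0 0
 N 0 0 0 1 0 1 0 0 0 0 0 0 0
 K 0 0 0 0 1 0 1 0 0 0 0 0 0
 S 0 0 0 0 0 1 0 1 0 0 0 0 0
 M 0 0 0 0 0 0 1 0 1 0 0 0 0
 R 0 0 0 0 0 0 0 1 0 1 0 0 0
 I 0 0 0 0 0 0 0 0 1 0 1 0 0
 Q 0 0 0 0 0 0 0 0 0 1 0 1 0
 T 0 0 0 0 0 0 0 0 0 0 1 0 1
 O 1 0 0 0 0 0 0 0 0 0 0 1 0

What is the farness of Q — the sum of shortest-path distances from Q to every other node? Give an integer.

Distances from Q: H:3, I:1, J:4, K:5, L:5, M:3, N:6, O:2, P:6, R:2, S:4, T:1.
Sum = 3 + 1 + 4 + 5 + 5 + 3 + 6 + 2 + 6 + 2 + 4 + 1 = 42.

42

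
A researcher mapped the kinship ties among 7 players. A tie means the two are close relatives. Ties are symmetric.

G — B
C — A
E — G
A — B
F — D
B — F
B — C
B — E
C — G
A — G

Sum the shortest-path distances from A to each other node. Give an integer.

10

Distances from A: B:1, C:1, D:3, E:2, F:2, G:1.
Sum = 1 + 1 + 3 + 2 + 2 + 1 = 10.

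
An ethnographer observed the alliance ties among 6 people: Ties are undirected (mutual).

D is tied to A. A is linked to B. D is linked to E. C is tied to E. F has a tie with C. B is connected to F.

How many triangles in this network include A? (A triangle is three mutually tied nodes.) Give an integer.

0

A's neighbors are B and D, but none of them are tied to each other, so no triangle contains A.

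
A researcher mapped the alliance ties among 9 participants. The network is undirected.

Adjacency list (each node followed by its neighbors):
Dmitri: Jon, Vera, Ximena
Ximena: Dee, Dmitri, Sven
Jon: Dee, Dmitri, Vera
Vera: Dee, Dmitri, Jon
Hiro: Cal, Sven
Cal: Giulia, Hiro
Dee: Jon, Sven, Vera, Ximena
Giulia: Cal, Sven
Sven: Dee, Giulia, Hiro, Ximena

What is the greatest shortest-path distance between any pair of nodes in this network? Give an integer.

4

Eccentricity of each node (its greatest distance to any other): Cal:4, Dee:3, Dmitri:4, Giulia:3, Hiro:3, Jon:4, Sven:2, Vera:4, Ximena:3.
The maximum eccentricity is 4, realized for instance by the pair Jon–Cal via Jon – Dee – Sven – Hiro – Cal. So the diameter is 4.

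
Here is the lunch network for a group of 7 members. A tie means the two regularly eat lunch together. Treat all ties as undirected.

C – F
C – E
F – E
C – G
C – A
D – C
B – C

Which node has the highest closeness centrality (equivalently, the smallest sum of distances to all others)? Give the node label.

C

Farness (sum of distances to all others) for each node — A:11, B:11, C:6, D:11, E:10, F:10, G:11.
The smallest farness is 6, for C, so C has the highest closeness.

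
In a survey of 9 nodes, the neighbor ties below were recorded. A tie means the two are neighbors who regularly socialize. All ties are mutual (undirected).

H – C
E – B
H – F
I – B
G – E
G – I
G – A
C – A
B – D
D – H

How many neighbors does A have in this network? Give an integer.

A is directly tied to C and G. That is 2 neighbors, so the degree of A is 2.

2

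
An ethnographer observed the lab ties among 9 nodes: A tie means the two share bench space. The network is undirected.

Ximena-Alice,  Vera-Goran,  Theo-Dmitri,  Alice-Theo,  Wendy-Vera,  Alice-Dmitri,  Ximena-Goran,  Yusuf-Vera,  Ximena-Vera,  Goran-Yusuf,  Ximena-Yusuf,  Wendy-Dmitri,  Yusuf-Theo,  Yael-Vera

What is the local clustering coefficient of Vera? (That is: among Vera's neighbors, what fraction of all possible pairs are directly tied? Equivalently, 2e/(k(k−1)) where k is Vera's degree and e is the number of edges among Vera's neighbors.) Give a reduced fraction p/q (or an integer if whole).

3/10

Vera's neighbors: Goran, Wendy, Ximena, Yael, and Yusuf (k = 5).
Possible neighbor pairs: C(5,2) = 10. Edges among them: Goran–Ximena, Goran–Yusuf, Ximena–Yusuf → e = 3.
Clustering(Vera) = 3/10.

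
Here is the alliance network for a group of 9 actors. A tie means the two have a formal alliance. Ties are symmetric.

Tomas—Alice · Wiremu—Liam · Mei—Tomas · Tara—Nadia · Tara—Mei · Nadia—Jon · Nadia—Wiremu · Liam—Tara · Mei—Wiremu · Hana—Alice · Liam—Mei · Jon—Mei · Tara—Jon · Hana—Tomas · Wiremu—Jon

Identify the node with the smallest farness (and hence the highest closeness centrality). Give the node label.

Farness (sum of distances to all others) for each node — Alice:20, Hana:20, Jon:14, Liam:15, Mei:11, Nadia:18, Tara:14, Tomas:14, Wiremu:14.
The smallest farness is 11, for Mei, so Mei has the highest closeness.

Mei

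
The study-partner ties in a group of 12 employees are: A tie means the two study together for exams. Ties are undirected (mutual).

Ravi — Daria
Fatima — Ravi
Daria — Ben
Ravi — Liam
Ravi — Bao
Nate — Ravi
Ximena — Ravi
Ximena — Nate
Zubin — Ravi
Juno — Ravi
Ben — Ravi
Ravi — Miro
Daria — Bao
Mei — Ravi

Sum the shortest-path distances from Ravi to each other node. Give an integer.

11

Distances from Ravi: Bao:1, Ben:1, Daria:1, Fatima:1, Juno:1, Liam:1, Mei:1, Miro:1, Nate:1, Ximena:1, Zubin:1.
Sum = 1 + 1 + 1 + 1 + 1 + 1 + 1 + 1 + 1 + 1 + 1 = 11.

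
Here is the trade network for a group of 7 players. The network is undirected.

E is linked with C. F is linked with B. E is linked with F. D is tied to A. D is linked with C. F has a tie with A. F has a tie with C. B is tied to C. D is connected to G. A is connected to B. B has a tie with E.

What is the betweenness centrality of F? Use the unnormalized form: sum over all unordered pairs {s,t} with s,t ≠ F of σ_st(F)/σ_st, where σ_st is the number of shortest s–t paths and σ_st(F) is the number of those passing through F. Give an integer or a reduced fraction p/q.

Pairs whose geodesics pass through F — A–C: 1/3; A–E: 1/2.
All other pairs contribute 0.
Summing the contributions gives betweenness(F) = 5/6.

5/6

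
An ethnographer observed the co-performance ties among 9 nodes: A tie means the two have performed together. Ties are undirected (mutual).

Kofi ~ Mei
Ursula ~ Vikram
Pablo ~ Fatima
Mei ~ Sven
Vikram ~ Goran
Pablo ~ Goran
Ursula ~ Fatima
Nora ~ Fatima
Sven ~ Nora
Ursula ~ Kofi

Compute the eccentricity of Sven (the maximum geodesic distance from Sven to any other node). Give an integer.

Distances from Sven: Fatima:2, Goran:4, Kofi:2, Mei:1, Nora:1, Pablo:3, Ursula:3, Vikram:4.
The largest is 4 (to Vikram and Goran), so the eccentricity of Sven is 4.

4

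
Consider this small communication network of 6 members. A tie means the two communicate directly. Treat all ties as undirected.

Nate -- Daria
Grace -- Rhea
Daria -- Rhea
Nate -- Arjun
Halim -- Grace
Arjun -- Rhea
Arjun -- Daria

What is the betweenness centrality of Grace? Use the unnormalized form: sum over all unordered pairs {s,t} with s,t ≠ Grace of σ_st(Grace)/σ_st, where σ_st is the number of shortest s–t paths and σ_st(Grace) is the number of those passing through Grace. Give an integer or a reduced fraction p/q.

Pairs whose geodesics pass through Grace — Arjun–Halim: 1; Rhea–Halim: 1; Daria–Halim: 1; Nate–Halim: 2/2.
All other pairs contribute 0.
Summing the contributions gives betweenness(Grace) = 4.

4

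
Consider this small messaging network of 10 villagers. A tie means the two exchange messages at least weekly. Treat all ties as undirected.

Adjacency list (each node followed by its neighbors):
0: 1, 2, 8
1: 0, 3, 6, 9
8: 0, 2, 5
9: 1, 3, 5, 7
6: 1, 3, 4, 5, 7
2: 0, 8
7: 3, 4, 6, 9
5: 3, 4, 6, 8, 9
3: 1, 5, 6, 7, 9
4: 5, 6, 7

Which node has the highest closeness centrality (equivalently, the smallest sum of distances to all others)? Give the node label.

5

Farness (sum of distances to all others) for each node — 0:17, 1:14, 2:22, 3:14, 4:17, 5:13, 6:14, 7:18, 8:16, 9:15.
The smallest farness is 13, for 5, so 5 has the highest closeness.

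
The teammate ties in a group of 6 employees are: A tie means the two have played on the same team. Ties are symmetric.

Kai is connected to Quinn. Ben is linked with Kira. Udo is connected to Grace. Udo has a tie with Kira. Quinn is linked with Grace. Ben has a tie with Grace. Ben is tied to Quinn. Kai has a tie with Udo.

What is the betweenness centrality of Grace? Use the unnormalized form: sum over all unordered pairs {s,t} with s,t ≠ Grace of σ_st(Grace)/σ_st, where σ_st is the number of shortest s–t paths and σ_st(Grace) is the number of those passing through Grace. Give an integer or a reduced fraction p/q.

Pairs whose geodesics pass through Grace — Quinn–Udo: 1/2; Ben–Udo: 1/2.
All other pairs contribute 0.
Summing the contributions gives betweenness(Grace) = 1.

1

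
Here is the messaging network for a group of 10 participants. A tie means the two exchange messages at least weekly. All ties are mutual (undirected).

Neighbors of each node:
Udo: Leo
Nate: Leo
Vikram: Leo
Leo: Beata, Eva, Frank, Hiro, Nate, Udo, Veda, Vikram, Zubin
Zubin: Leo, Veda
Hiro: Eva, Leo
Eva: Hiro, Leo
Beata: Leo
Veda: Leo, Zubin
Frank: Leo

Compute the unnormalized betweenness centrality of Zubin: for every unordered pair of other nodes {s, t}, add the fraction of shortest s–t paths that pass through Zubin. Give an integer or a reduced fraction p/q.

0

No shortest path between any pair of other nodes passes through Zubin.
Summing the contributions gives betweenness(Zubin) = 0.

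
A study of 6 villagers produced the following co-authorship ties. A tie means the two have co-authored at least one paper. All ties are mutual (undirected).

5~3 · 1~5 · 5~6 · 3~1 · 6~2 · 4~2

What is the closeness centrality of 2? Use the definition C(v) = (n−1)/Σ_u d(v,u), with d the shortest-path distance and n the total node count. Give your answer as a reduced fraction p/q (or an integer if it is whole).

1/2

Distances from 2: 1:3, 3:3, 4:1, 5:2, 6:1. Sum = 10.
n = 6, so closeness = 5/10 = 1/2.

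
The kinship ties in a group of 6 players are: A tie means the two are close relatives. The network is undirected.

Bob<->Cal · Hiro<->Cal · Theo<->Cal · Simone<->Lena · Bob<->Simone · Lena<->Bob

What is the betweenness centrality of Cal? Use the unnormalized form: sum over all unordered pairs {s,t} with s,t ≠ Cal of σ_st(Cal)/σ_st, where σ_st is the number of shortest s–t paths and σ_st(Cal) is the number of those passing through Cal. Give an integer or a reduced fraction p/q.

7

Pairs whose geodesics pass through Cal — Hiro–Simone: 1; Hiro–Lena: 1; Hiro–Theo: 1; Hiro–Bob: 1; Simone–Theo: 1; Lena–Theo: 1; Theo–Bob: 1.
All other pairs contribute 0.
Summing the contributions gives betweenness(Cal) = 7.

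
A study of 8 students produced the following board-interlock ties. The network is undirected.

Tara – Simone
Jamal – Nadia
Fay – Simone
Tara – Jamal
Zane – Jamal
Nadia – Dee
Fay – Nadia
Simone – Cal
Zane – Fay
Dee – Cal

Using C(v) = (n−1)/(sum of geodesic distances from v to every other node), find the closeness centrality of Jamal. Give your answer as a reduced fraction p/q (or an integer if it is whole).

Distances from Jamal: Cal:3, Dee:2, Fay:2, Nadia:1, Simone:2, Tara:1, Zane:1. Sum = 12.
n = 8, so closeness = 7/12.

7/12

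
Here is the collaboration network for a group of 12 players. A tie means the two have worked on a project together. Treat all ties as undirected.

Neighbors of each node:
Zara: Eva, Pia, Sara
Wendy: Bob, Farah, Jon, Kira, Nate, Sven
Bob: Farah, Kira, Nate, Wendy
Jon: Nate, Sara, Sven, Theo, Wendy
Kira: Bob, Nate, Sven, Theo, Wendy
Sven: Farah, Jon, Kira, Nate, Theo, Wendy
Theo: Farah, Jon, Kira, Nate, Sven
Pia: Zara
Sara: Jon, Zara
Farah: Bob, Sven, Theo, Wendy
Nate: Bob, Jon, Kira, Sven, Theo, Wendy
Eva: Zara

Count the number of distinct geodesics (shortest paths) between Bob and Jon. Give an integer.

2

The shortest distance is 2. The length-2 paths are: Bob–Nate–Jon; Bob–Wendy–Jon.
That gives 2 distinct shortest paths.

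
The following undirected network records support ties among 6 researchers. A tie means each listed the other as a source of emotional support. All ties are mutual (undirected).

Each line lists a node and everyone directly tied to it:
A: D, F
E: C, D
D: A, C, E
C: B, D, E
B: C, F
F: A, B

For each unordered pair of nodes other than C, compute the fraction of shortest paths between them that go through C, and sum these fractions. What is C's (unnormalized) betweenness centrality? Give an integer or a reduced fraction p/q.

5/2

Pairs whose geodesics pass through C — D–B: 1; E–B: 1; E–F: 1/2.
All other pairs contribute 0.
Summing the contributions gives betweenness(C) = 5/2.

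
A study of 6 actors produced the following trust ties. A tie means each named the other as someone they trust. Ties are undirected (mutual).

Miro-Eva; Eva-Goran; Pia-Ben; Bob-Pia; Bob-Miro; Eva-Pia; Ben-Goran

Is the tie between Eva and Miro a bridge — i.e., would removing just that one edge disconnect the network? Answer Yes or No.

Even without that edge, Eva still reaches Miro via Eva – Pia – Bob – Miro, so the network stays connected. Not a bridge.

No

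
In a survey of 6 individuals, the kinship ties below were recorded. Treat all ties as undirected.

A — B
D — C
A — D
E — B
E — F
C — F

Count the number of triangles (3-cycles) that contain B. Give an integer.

0

B's neighbors are A and E, but none of them are tied to each other, so no triangle contains B.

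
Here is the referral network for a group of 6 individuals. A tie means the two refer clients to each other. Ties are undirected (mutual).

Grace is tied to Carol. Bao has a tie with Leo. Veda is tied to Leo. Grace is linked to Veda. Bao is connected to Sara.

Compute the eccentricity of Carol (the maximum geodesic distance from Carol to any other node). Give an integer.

5

Distances from Carol: Bao:4, Grace:1, Leo:3, Sara:5, Veda:2.
The largest is 5 (to Sara), so the eccentricity of Carol is 5.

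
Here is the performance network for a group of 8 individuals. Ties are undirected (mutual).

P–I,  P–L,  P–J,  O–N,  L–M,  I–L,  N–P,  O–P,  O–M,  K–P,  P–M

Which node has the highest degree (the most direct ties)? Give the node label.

P

Degrees — I:2, J:1, K:1, L:3, M:3, N:2, O:3, P:7.
The maximum is 7, attained only by P.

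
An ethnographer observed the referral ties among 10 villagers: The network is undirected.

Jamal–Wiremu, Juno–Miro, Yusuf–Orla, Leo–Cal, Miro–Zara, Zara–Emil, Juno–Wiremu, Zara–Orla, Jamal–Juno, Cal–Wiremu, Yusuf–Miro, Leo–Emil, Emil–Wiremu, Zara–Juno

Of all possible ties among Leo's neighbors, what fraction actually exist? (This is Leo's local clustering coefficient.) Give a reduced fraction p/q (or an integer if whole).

Leo's neighbors: Cal and Emil (k = 2).
Possible neighbor pairs: C(2,2) = 1. Edges among them: none → e = 0.
Clustering(Leo) = 0/1.

0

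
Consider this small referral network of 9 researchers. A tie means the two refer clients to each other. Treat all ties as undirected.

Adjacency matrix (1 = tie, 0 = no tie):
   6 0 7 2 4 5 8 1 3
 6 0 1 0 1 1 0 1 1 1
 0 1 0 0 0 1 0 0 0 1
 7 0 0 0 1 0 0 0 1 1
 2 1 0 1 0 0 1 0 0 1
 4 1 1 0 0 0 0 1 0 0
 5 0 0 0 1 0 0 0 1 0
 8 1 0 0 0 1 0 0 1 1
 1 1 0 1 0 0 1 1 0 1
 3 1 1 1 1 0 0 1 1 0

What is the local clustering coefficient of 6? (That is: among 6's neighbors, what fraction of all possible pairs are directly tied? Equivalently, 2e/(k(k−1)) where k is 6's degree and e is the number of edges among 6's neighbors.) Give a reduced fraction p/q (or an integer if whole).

6's neighbors: 0, 1, 2, 3, 4, and 8 (k = 6).
Possible neighbor pairs: C(6,2) = 15. Edges among them: 0–3, 0–4, 1–3, 1–8, 2–3, 3–8, 4–8 → e = 7.
Clustering(6) = 7/15.

7/15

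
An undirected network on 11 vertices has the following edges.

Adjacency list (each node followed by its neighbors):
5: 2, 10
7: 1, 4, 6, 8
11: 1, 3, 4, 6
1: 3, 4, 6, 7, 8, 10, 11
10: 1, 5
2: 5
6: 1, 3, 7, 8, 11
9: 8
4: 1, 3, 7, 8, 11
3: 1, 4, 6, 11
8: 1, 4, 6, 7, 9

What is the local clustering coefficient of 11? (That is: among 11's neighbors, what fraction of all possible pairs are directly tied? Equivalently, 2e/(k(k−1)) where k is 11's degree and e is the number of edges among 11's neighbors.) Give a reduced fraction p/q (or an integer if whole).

5/6

11's neighbors: 1, 3, 4, and 6 (k = 4).
Possible neighbor pairs: C(4,2) = 6. Edges among them: 1–3, 1–4, 1–6, 3–4, 3–6 → e = 5.
Clustering(11) = 5/6.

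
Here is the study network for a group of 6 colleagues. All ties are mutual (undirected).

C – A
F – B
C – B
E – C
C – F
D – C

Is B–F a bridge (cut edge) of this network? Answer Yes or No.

Even without that edge, B still reaches F via B – C – F, so the network stays connected. Not a bridge.

No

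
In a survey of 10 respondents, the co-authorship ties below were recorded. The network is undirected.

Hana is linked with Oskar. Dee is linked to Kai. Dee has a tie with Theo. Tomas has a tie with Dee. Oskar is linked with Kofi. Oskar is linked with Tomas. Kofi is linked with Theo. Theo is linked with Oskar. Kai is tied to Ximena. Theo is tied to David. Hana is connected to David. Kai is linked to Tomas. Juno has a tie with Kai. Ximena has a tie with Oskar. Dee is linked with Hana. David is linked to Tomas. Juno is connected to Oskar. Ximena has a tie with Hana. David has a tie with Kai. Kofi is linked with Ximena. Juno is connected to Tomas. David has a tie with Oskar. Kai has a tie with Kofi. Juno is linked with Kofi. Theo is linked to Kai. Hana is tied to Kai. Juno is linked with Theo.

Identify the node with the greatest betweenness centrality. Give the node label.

Kai

Unnormalized betweenness of each node: David:59/70, Dee:7/10, Hana:131/84, Juno:71/105, Kai:83/15, Kofi:17/21, Oskar:79/20, Theo:15/7, Tomas:55/42, Ximena:10/21.
Kai has the largest value, 83/15, making it the main broker — the node through which the most shortest paths run.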